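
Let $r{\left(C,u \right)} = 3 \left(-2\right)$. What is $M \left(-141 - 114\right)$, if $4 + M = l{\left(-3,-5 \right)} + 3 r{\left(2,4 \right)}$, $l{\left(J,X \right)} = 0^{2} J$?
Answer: $5610$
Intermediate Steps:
$l{\left(J,X \right)} = 0$ ($l{\left(J,X \right)} = 0 J = 0$)
$r{\left(C,u \right)} = -6$
$M = -22$ ($M = -4 + \left(0 + 3 \left(-6\right)\right) = -4 + \left(0 - 18\right) = -4 - 18 = -22$)
$M \left(-141 - 114\right) = - 22 \left(-141 - 114\right) = \left(-22\right) \left(-255\right) = 5610$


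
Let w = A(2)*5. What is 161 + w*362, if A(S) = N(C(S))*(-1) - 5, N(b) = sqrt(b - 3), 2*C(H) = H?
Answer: -8889 - 1810*I*sqrt(2) ≈ -8889.0 - 2559.7*I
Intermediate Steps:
C(H) = H/2
N(b) = sqrt(-3 + b)
A(S) = -5 - sqrt(-3 + S/2) (A(S) = sqrt(-3 + S/2)*(-1) - 5 = -sqrt(-3 + S/2) - 5 = -5 - sqrt(-3 + S/2))
w = -25 - 5*I*sqrt(2) (w = (-5 - sqrt(-12 + 2*2)/2)*5 = (-5 - sqrt(-12 + 4)/2)*5 = (-5 - I*sqrt(2))*5 = -25 - 5*I*sqrt(2) ≈ -25.0 - 7.0711*I)
161 + w*362 = 161 + (-25 - 5*I*sqrt(2))*362 = 161 + (-9050 - 1810*I*sqrt(2)) = -8889 - 1810*I*sqrt(2)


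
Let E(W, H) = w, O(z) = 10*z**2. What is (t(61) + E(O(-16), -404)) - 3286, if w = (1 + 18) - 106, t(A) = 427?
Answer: -2946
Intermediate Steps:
w = -87 (w = 19 - 106 = -87)
E(W, H) = -87
(t(61) + E(O(-16), -404)) - 3286 = (427 - 87) - 3286 = 340 - 3286 = -2946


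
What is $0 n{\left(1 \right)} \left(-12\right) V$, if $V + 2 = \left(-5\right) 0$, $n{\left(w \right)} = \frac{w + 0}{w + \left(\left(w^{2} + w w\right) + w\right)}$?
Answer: $0$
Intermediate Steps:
$n{\left(w \right)} = \frac{w}{2 w + 2 w^{2}}$ ($n{\left(w \right)} = \frac{w}{w + \left(\left(w^{2} + w^{2}\right) + w\right)} = \frac{w}{w + \left(2 w^{2} + w\right)} = \frac{w}{w + \left(w + 2 w^{2}\right)} = \frac{w}{2 w + 2 w^{2}}$)
$V = -2$ ($V = -2 - 0 = -2 + 0 = -2$)
$0 n{\left(1 \right)} \left(-12\right) V = 0 \frac{1}{2 \left(1 + 1\right)} \left(-12\right) \left(-2\right) = 0 \frac{1}{2 \cdot 2} \left(-12\right) \left(-2\right) = 0 \cdot \frac{1}{2} \cdot \frac{1}{2} \left(-12\right) \left(-2\right) = 0 \cdot \frac{1}{4} \left(-12\right) \left(-2\right) = 0 \left(\left(-3\right) \left(-2\right)\right) = 0 \cdot 6 = 0$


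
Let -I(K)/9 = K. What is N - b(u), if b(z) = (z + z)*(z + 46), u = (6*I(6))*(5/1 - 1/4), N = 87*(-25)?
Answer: -4597629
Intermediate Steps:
I(K) = -9*K
N = -2175
u = -1539 (u = (6*(-9*6))*(5/1 - 1/4) = (6*(-54))*(5*1 - 1*1/4) = -324*(5 - 1/4) = -324*19/4 = -1539)
b(z) = 2*z*(46 + z) (b(z) = (2*z)*(46 + z) = 2*z*(46 + z))
N - b(u) = -2175 - 2*(-1539)*(46 - 1539) = -2175 - 2*(-1539)*(-1493) = -2175 - 1*4595454 = -2175 - 4595454 = -4597629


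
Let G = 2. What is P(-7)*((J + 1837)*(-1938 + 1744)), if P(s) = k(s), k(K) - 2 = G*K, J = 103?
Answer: 4516320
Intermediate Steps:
k(K) = 2 + 2*K
P(s) = 2 + 2*s
P(-7)*((J + 1837)*(-1938 + 1744)) = (2 + 2*(-7))*((103 + 1837)*(-1938 + 1744)) = (2 - 14)*(1940*(-194)) = -12*(-376360) = 4516320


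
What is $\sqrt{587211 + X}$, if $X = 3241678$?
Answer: $\sqrt{3828889} \approx 1956.8$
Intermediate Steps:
$\sqrt{587211 + X} = \sqrt{587211 + 3241678} = \sqrt{3828889}$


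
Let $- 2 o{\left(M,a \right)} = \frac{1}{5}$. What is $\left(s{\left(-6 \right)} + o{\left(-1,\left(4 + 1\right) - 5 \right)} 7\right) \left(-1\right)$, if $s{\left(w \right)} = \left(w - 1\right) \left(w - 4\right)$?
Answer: $- \frac{693}{10} \approx -69.3$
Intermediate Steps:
$o{\left(M,a \right)} = - \frac{1}{10}$ ($o{\left(M,a \right)} = - \frac{1}{2 \cdot 5} = \left(- \frac{1}{2}\right) \frac{1}{5} = - \frac{1}{10}$)
$s{\left(w \right)} = \left(-1 + w\right) \left(-4 + w\right)$
$\left(s{\left(-6 \right)} + o{\left(-1,\left(4 + 1\right) - 5 \right)} 7\right) \left(-1\right) = \left(\left(4 + \left(-6\right)^{2} - -30\right) - \frac{7}{10}\right) \left(-1\right) = \left(\left(4 + 36 + 30\right) - \frac{7}{10}\right) \left(-1\right) = \left(70 - \frac{7}{10}\right) \left(-1\right) = \frac{693}{10} \left(-1\right) = - \frac{693}{10}$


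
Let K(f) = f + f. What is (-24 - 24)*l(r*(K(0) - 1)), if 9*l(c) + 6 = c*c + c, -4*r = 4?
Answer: 64/3 ≈ 21.333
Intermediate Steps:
r = -1 (r = -1/4*4 = -1)
K(f) = 2*f
l(c) = -2/3 + c/9 + c**2/9 (l(c) = -2/3 + (c*c + c)/9 = -2/3 + (c**2 + c)/9 = -2/3 + (c + c**2)/9 = -2/3 + (c/9 + c**2/9) = -2/3 + c/9 + c**2/9)
(-24 - 24)*l(r*(K(0) - 1)) = (-24 - 24)*(-2/3 + (-(2*0 - 1))/9 + (-(2*0 - 1))**2/9) = -48*(-2/3 + (-(0 - 1))/9 + (-(0 - 1))**2/9) = -48*(-2/3 + (-1*(-1))/9 + (-1*(-1))**2/9) = -48*(-2/3 + (1/9)*1 + (1/9)*1**2) = -48*(-2/3 + 1/9 + (1/9)*1) = -48*(-2/3 + 1/9 + 1/9) = -48*(-4/9) = 64/3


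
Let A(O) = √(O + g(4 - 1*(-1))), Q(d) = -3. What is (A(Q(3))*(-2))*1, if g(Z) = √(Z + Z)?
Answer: -2*√(-3 + √10) ≈ -0.80567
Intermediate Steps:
g(Z) = √2*√Z (g(Z) = √(2*Z) = √2*√Z)
A(O) = √(O + √10) (A(O) = √(O + √2*√(4 - 1*(-1))) = √(O + √2*√(4 + 1)) = √(O + √2*√5) = √(O + √10))
(A(Q(3))*(-2))*1 = (√(-3 + √10)*(-2))*1 = -2*√(-3 + √10)*1 = -2*√(-3 + √10)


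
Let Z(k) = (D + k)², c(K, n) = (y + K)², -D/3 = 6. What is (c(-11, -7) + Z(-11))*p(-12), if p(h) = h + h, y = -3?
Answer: -24888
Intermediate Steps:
D = -18 (D = -3*6 = -18)
c(K, n) = (-3 + K)²
Z(k) = (-18 + k)²
p(h) = 2*h
(c(-11, -7) + Z(-11))*p(-12) = ((-3 - 11)² + (-18 - 11)²)*(2*(-12)) = ((-14)² + (-29)²)*(-24) = (196 + 841)*(-24) = 1037*(-24) = -24888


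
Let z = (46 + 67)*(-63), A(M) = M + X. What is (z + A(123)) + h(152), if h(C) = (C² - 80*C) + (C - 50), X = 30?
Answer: 4080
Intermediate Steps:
A(M) = 30 + M (A(M) = M + 30 = 30 + M)
z = -7119 (z = 113*(-63) = -7119)
h(C) = -50 + C² - 79*C (h(C) = (C² - 80*C) + (-50 + C) = -50 + C² - 79*C)
(z + A(123)) + h(152) = (-7119 + (30 + 123)) + (-50 + 152² - 79*152) = (-7119 + 153) + (-50 + 23104 - 12008) = -6966 + 11046 = 4080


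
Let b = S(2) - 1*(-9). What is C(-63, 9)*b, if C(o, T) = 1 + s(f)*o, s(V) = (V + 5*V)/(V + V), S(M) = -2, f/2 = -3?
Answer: -1316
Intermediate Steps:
f = -6 (f = 2*(-3) = -6)
b = 7 (b = -2 - 1*(-9) = -2 + 9 = 7)
s(V) = 3 (s(V) = (6*V)/((2*V)) = (6*V)*(1/(2*V)) = 3)
C(o, T) = 1 + 3*o
C(-63, 9)*b = (1 + 3*(-63))*7 = (1 - 189)*7 = -188*7 = -1316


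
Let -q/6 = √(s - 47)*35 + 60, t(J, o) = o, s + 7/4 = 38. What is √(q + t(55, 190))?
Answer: √(-170 - 105*I*√43) ≈ 16.42 - 20.967*I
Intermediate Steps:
s = 145/4 (s = -7/4 + 38 = 145/4 ≈ 36.250)
q = -360 - 105*I*√43 (q = -6*(√(145/4 - 47)*35 + 60) = -6*(√(-43/4)*35 + 60) = -6*((I*√43/2)*35 + 60) = -6*(35*I*√43/2 + 60) = -6*(60 + 35*I*√43/2) = -360 - 105*I*√43 ≈ -360.0 - 688.53*I)
√(q + t(55, 190)) = √((-360 - 105*I*√43) + 190) = √(-170 - 105*I*√43)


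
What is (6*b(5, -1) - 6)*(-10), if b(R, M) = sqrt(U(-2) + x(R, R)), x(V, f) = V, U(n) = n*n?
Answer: -120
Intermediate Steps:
U(n) = n**2
b(R, M) = sqrt(4 + R) (b(R, M) = sqrt((-2)**2 + R) = sqrt(4 + R))
(6*b(5, -1) - 6)*(-10) = (6*sqrt(4 + 5) - 6)*(-10) = (6*sqrt(9) - 6)*(-10) = (6*3 - 6)*(-10) = (18 - 6)*(-10) = 12*(-10) = -120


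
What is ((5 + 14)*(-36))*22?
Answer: -15048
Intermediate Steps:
((5 + 14)*(-36))*22 = (19*(-36))*22 = -684*22 = -15048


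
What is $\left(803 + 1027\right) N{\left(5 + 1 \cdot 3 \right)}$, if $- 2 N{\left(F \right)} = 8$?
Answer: $-7320$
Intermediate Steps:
$N{\left(F \right)} = -4$ ($N{\left(F \right)} = \left(- \frac{1}{2}\right) 8 = -4$)
$\left(803 + 1027\right) N{\left(5 + 1 \cdot 3 \right)} = \left(803 + 1027\right) \left(-4\right) = 1830 \left(-4\right) = -7320$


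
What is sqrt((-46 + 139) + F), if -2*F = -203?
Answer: sqrt(778)/2 ≈ 13.946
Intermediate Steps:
F = 203/2 (F = -1/2*(-203) = 203/2 ≈ 101.50)
sqrt((-46 + 139) + F) = sqrt((-46 + 139) + 203/2) = sqrt(93 + 203/2) = sqrt(389/2) = sqrt(778)/2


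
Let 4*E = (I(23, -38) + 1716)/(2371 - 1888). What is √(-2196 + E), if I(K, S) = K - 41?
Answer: I*√227598938/322 ≈ 46.852*I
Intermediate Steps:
I(K, S) = -41 + K
E = 283/322 (E = (((-41 + 23) + 1716)/(2371 - 1888))/4 = ((-18 + 1716)/483)/4 = (1698*(1/483))/4 = (¼)*(566/161) = 283/322 ≈ 0.87888)
√(-2196 + E) = √(-2196 + 283/322) = √(-706829/322) = I*√227598938/322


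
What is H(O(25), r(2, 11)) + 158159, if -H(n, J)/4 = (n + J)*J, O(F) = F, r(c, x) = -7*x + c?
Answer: 143159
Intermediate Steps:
r(c, x) = c - 7*x
H(n, J) = -4*J*(J + n) (H(n, J) = -4*(n + J)*J = -4*(J + n)*J = -4*J*(J + n))
H(O(25), r(2, 11)) + 158159 = -4*(2 - 7*11)*((2 - 7*11) + 25) + 158159 = -4*(2 - 77)*((2 - 77) + 25) + 158159 = -4*(-75)*(-75 + 25) + 158159 = -4*(-75)*(-50) + 158159 = -15000 + 158159 = 143159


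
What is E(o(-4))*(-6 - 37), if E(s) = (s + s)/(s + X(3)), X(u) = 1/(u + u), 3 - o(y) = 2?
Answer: -516/7 ≈ -73.714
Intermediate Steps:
o(y) = 1 (o(y) = 3 - 1*2 = 3 - 2 = 1)
X(u) = 1/(2*u)
E(s) = 2*s/(⅙ + s) (E(s) = (s + s)/(s + (½)/3) = (2*s)/(s + (½)*(⅓)) = (2*s)/(s + ⅙) = (2*s)/(⅙ + s) = 2*s/(⅙ + s))
E(o(-4))*(-6 - 37) = (12*1/(1 + 6*1))*(-6 - 37) = (12*1/(1 + 6))*(-43) = (12*1/7)*(-43) = (12*1*(⅐))*(-43) = (12/7)*(-43) = -516/7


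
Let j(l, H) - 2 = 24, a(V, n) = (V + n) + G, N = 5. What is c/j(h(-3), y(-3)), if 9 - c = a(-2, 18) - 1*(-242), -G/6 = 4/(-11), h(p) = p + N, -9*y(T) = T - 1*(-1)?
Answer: -2763/286 ≈ -9.6608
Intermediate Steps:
y(T) = -⅑ - T/9 (y(T) = -(T - 1*(-1))/9 = -(T + 1)/9 = -(1 + T)/9 = -⅑ - T/9)
h(p) = 5 + p (h(p) = p + 5 = 5 + p)
G = 24/11 (G = -24/(-11) = -24*(-1)/11 = -6*(-4/11) = 24/11 ≈ 2.1818)
a(V, n) = 24/11 + V + n (a(V, n) = (V + n) + 24/11 = 24/11 + V + n)
j(l, H) = 26 (j(l, H) = 2 + 24 = 26)
c = -2763/11 (c = 9 - ((24/11 - 2 + 18) - 1*(-242)) = 9 - (200/11 + 242) = 9 - 1*2862/11 = 9 - 2862/11 = -2763/11 ≈ -251.18)
c/j(h(-3), y(-3)) = -2763/11/26 = -2763/11*1/26 = -2763/286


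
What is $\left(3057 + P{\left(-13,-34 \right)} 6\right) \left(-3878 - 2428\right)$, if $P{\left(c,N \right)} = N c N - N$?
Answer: $548035542$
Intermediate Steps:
$P{\left(c,N \right)} = - N + c N^{2}$ ($P{\left(c,N \right)} = c N^{2} - N = - N + c N^{2}$)
$\left(3057 + P{\left(-13,-34 \right)} 6\right) \left(-3878 - 2428\right) = \left(3057 + - 34 \left(-1 - -442\right) 6\right) \left(-3878 - 2428\right) = \left(3057 + - 34 \left(-1 + 442\right) 6\right) \left(-6306\right) = \left(3057 + \left(-34\right) 441 \cdot 6\right) \left(-6306\right) = \left(3057 - 89964\right) \left(-6306\right) = \left(-86907\right) \left(-6306\right) = 548035542$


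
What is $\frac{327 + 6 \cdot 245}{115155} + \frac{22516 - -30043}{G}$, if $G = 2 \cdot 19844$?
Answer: $\frac{2041250327}{1523423880} \approx 1.3399$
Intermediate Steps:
$G = 39688$
$\frac{327 + 6 \cdot 245}{115155} + \frac{22516 - -30043}{G} = \frac{327 + 6 \cdot 245}{115155} + \frac{22516 - -30043}{39688} = \left(327 + 1470\right) \frac{1}{115155} + \left(22516 + 30043\right) \frac{1}{39688} = 1797 \cdot \frac{1}{115155} + 52559 \cdot \frac{1}{39688} = \frac{599}{38385} + \frac{52559}{39688} = \frac{2041250327}{1523423880}$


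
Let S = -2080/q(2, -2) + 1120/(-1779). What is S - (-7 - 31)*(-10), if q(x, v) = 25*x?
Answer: -3755732/8895 ≈ -422.23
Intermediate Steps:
S = -375632/8895 (S = -2080/(25*2) + 1120/(-1779) = -2080/50 + 1120*(-1/1779) = -2080*1/50 - 1120/1779 = -208/5 - 1120/1779 = -375632/8895 ≈ -42.230)
S - (-7 - 31)*(-10) = -375632/8895 - (-7 - 31)*(-10) = -375632/8895 - (-38)*(-10) = -375632/8895 - 1*380 = -375632/8895 - 380 = -3755732/8895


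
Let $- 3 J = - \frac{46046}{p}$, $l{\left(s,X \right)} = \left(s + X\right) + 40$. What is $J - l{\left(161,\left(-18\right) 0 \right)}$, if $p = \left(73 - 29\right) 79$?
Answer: $- \frac{93181}{474} \approx -196.58$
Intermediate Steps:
$p = 3476$ ($p = 44 \cdot 79 = 3476$)
$l{\left(s,X \right)} = 40 + X + s$ ($l{\left(s,X \right)} = \left(X + s\right) + 40 = 40 + X + s$)
$J = \frac{2093}{474}$ ($J = - \frac{\left(-46046\right) \frac{1}{3476}}{3} = \left(- \frac{1}{3}\right) \left(- \frac{2093}{158}\right) = \frac{2093}{474} \approx 4.4156$)
$J - l{\left(161,\left(-18\right) 0 \right)} = \frac{2093}{474} - \left(40 - 0 + 161\right) = \frac{2093}{474} - \left(40 + 0 + 161\right) = \frac{2093}{474} - 201 = - \frac{93181}{474}$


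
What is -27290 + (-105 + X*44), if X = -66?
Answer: -30299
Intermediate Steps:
-27290 + (-105 + X*44) = -27290 + (-105 - 66*44) = -27290 + (-105 - 2904) = -27290 - 3009 = -30299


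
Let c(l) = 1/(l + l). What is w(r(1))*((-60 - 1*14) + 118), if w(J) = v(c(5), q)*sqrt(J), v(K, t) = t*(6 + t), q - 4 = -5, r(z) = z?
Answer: -220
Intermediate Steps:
c(l) = 1/(2*l)
q = -1 (q = 4 - 5 = -1)
w(J) = -5*sqrt(J) (w(J) = (-(6 - 1))*sqrt(J) = (-1*5)*sqrt(J) = -5*sqrt(J))
w(r(1))*((-60 - 1*14) + 118) = (-5*sqrt(1))*((-60 - 1*14) + 118) = (-5*1)*((-60 - 14) + 118) = -5*(-74 + 118) = -5*44 = -220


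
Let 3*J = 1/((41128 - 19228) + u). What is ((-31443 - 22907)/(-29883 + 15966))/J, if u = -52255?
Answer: -1649794250/4639 ≈ -3.5564e+5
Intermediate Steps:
J = -1/91065 (J = 1/(3*((41128 - 19228) - 52255)) = 1/(3*(21900 - 52255)) = (⅓)/(-30355) = (⅓)*(-1/30355) = -1/91065 ≈ -1.0981e-5)
((-31443 - 22907)/(-29883 + 15966))/J = ((-31443 - 22907)/(-29883 + 15966))/(-1/91065) = -54350/(-13917)*(-91065) = -54350*(-1/13917)*(-91065) = (54350/13917)*(-91065) = -1649794250/4639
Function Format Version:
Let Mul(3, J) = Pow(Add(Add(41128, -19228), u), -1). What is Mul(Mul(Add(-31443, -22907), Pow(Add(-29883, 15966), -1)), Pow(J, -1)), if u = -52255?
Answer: Rational(-1649794250, 4639) ≈ -3.5564e+5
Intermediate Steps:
J = Rational(-1, 91065) (J = Mul(Rational(1, 3), Pow(Add(Add(41128, -19228), -52255), -1)) = Mul(Rational(1, 3), Pow(Add(21900, -52255), -1)) = Mul(Rational(1, 3), Pow(-30355, -1)) = Mul(Rational(1, 3), Rational(-1, 30355)) = Rational(-1, 91065) ≈ -1.0981e-5)
Mul(Mul(Add(-31443, -22907), Pow(Add(-29883, 15966), -1)), Pow(J, -1)) = Mul(Mul(Add(-31443, -22907), Pow(Add(-29883, 15966), -1)), Pow(Rational(-1, 91065), -1)) = Mul(Mul(-54350, Pow(-13917, -1)), -91065) = Mul(Mul(-54350, Rational(-1, 13917)), -91065) = Mul(Rational(54350, 13917), -91065) = Rational(-1649794250, 4639)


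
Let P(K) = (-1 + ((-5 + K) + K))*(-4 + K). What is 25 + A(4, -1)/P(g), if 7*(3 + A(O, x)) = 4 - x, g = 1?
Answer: 521/21 ≈ 24.810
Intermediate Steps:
A(O, x) = -17/7 - x/7 (A(O, x) = -3 + (4 - x)/7 = -3 + (4/7 - x/7) = -17/7 - x/7)
P(K) = (-6 + 2*K)*(-4 + K) (P(K) = (-1 + (-5 + 2*K))*(-4 + K) = (-6 + 2*K)*(-4 + K))
25 + A(4, -1)/P(g) = 25 + (-17/7 - ⅐*(-1))/(24 - 14*1 + 2*1²) = 25 + (-17/7 + ⅐)/(24 - 14 + 2*1) = 25 - 16/(7*(24 - 14 + 2)) = 25 - 16/7/12 = 25 - 16/7*1/12 = 25 - 4/21 = 521/21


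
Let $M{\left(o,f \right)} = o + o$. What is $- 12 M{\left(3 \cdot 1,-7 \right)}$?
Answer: $-72$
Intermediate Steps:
$M{\left(o,f \right)} = 2 o$
$- 12 M{\left(3 \cdot 1,-7 \right)} = - 12 \cdot 2 \cdot 3 \cdot 1 = - 12 \cdot 2 \cdot 3 = \left(-12\right) 6 = -72$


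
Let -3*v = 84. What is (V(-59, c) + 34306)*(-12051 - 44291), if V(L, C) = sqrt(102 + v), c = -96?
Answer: -1932868652 - 56342*sqrt(74) ≈ -1.9334e+9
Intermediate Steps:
v = -28 (v = -1/3*84 = -28)
V(L, C) = sqrt(74) (V(L, C) = sqrt(102 - 28) = sqrt(74))
(V(-59, c) + 34306)*(-12051 - 44291) = (sqrt(74) + 34306)*(-12051 - 44291) = (34306 + sqrt(74))*(-56342) = -1932868652 - 56342*sqrt(74)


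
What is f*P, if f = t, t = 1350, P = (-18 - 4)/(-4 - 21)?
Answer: 1188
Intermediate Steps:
P = 22/25 (P = -22/(-25) = -22*(-1/25) = 22/25 ≈ 0.88000)
f = 1350
f*P = 1350*(22/25) = 1188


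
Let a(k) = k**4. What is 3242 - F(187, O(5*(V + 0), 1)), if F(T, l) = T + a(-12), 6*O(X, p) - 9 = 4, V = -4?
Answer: -17681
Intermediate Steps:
O(X, p) = 13/6 (O(X, p) = 3/2 + (1/6)*4 = 3/2 + 2/3 = 13/6)
F(T, l) = 20736 + T (F(T, l) = T + (-12)**4 = T + 20736 = 20736 + T)
3242 - F(187, O(5*(V + 0), 1)) = 3242 - (20736 + 187) = 3242 - 1*20923 = 3242 - 20923 = -17681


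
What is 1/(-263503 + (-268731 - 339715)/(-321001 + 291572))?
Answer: -29429/7754021341 ≈ -3.7953e-6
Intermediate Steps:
1/(-263503 + (-268731 - 339715)/(-321001 + 291572)) = 1/(-263503 - 608446/(-29429)) = 1/(-263503 - 608446*(-1/29429)) = 1/(-263503 + 608446/29429) = 1/(-7754021341/29429) = -29429/7754021341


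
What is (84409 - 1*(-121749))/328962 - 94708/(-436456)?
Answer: 15141778643/17947179834 ≈ 0.84369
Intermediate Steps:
(84409 - 1*(-121749))/328962 - 94708/(-436456) = (84409 + 121749)*(1/328962) - 94708*(-1/436456) = 206158*(1/328962) + 23677/109114 = 103079/164481 + 23677/109114 = 15141778643/17947179834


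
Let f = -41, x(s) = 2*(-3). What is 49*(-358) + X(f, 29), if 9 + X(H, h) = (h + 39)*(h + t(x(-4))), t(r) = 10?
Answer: -14899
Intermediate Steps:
x(s) = -6
X(H, h) = -9 + (10 + h)*(39 + h) (X(H, h) = -9 + (h + 39)*(h + 10) = -9 + (39 + h)*(10 + h) = -9 + (10 + h)*(39 + h))
49*(-358) + X(f, 29) = 49*(-358) + (381 + 29**2 + 49*29) = -17542 + (381 + 841 + 1421) = -17542 + 2643 = -14899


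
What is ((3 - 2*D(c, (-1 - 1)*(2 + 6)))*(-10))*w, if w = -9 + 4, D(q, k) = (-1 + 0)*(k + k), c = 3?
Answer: -3050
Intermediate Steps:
D(q, k) = -2*k
w = -5
((3 - 2*D(c, (-1 - 1)*(2 + 6)))*(-10))*w = ((3 - (-4)*(-1 - 1)*(2 + 6))*(-10))*(-5) = ((3 - (-4)*(-2*8))*(-10))*(-5) = ((3 - (-4)*(-16))*(-10))*(-5) = ((3 - 2*32)*(-10))*(-5) = ((3 - 64)*(-10))*(-5) = -61*(-10)*(-5) = 610*(-5) = -3050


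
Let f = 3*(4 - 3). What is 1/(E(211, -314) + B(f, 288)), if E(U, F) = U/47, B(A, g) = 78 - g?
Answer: -47/9659 ≈ -0.0048659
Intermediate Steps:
f = 3 (f = 3*1 = 3)
E(U, F) = U/47 (E(U, F) = U*(1/47) = U/47)
1/(E(211, -314) + B(f, 288)) = 1/((1/47)*211 + (78 - 1*288)) = 1/(211/47 + (78 - 288)) = 1/(211/47 - 210) = 1/(-9659/47) = -47/9659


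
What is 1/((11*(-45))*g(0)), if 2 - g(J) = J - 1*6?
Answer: -1/3960 ≈ -0.00025253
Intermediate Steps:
g(J) = 8 - J (g(J) = 2 - (J - 1*6) = 2 - (J - 6) = 2 - (-6 + J) = 2 + (6 - J) = 8 - J)
1/((11*(-45))*g(0)) = 1/((11*(-45))*(8 - 1*0)) = 1/(-495*(8 + 0)) = 1/(-495*8) = 1/(-3960) = -1/3960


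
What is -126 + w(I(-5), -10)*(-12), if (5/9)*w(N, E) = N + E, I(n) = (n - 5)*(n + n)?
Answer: -2070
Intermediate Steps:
I(n) = 2*n*(-5 + n) (I(n) = (-5 + n)*(2*n) = 2*n*(-5 + n))
w(N, E) = 9*E/5 + 9*N/5 (w(N, E) = 9*(N + E)/5 = 9*(E + N)/5 = 9*E/5 + 9*N/5)
-126 + w(I(-5), -10)*(-12) = -126 + ((9/5)*(-10) + 9*(2*(-5)*(-5 - 5))/5)*(-12) = -126 + (-18 + 9*(2*(-5)*(-10))/5)*(-12) = -126 + (-18 + (9/5)*100)*(-12) = -126 + (-18 + 180)*(-12) = -126 + 162*(-12) = -126 - 1944 = -2070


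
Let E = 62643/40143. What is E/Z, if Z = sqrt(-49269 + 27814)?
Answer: -2983*I*sqrt(21455)/41012765 ≈ -0.010654*I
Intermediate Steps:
E = 20881/13381 (E = 62643*(1/40143) = 20881/13381 ≈ 1.5605)
Z = I*sqrt(21455) (Z = sqrt(-21455) = I*sqrt(21455) ≈ 146.48*I)
E/Z = 20881/(13381*((I*sqrt(21455)))) = 20881*(-I*sqrt(21455)/21455)/13381 = -2983*I*sqrt(21455)/41012765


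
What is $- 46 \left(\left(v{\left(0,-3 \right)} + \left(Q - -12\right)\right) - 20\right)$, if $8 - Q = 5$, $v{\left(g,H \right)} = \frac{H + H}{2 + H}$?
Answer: $-46$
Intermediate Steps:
$v{\left(g,H \right)} = \frac{2 H}{2 + H}$
$Q = 3$ ($Q = 8 - 5 = 3$)
$- 46 \left(\left(v{\left(0,-3 \right)} + \left(Q - -12\right)\right) - 20\right) = - 46 \left(\left(2 \left(-3\right) \frac{1}{2 - 3} + \left(3 - -12\right)\right) - 20\right) = - 46 \left(\left(2 \left(-3\right) \frac{1}{-1} + \left(3 + 12\right)\right) - 20\right) = - 46 \left(\left(2 \left(-3\right) \left(-1\right) + 15\right) - 20\right) = - 46 \left(\left(6 + 15\right) - 20\right) = - 46 \left(21 - 20\right) = \left(-46\right) 1 = -46$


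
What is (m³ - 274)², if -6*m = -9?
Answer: 4687225/64 ≈ 73238.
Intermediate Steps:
m = 3/2 (m = -⅙*(-9) = 3/2 ≈ 1.5000)
(m³ - 274)² = ((3/2)³ - 274)² = (27/8 - 274)² = (-2165/8)² = 4687225/64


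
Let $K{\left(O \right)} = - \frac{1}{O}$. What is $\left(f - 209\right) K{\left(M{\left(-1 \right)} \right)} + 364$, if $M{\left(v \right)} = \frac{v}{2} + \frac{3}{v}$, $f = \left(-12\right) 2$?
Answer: $\frac{2082}{7} \approx 297.43$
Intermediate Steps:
$f = -24$
$M{\left(v \right)} = \frac{v}{2} + \frac{3}{v}$ ($M{\left(v \right)} = v \frac{1}{2} + \frac{3}{v} = \frac{v}{2} + \frac{3}{v}$)
$\left(f - 209\right) K{\left(M{\left(-1 \right)} \right)} + 364 = \left(-24 - 209\right) \left(- \frac{1}{\frac{1}{2} \left(-1\right) + \frac{3}{-1}}\right) + 364 = - 233 \left(- \frac{1}{- \frac{1}{2} + 3 \left(-1\right)}\right) + 364 = - 233 \left(- \frac{1}{- \frac{1}{2} - 3}\right) + 364 = - 233 \left(- \frac{1}{- \frac{7}{2}}\right) + 364 = - 233 \left(\left(-1\right) \left(- \frac{2}{7}\right)\right) + 364 = \left(-233\right) \frac{2}{7} + 364 = - \frac{466}{7} + 364 = \frac{2082}{7}$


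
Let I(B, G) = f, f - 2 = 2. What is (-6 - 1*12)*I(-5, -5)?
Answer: -72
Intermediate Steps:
f = 4 (f = 2 + 2 = 4)
I(B, G) = 4
(-6 - 1*12)*I(-5, -5) = (-6 - 1*12)*4 = (-6 - 12)*4 = -18*4 = -72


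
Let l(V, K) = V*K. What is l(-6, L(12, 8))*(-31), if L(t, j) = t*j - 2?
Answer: 17484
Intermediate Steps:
L(t, j) = -2 + j*t (L(t, j) = j*t - 2 = -2 + j*t)
l(V, K) = K*V
l(-6, L(12, 8))*(-31) = ((-2 + 8*12)*(-6))*(-31) = ((-2 + 96)*(-6))*(-31) = (94*(-6))*(-31) = -564*(-31) = 17484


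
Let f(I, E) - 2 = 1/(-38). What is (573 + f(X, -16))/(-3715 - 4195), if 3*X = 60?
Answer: -21849/300580 ≈ -0.072689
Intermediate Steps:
X = 20 (X = (⅓)*60 = 20)
f(I, E) = 75/38 (f(I, E) = 2 + 1/(-38) = 2 - 1/38 = 75/38)
(573 + f(X, -16))/(-3715 - 4195) = (573 + 75/38)/(-3715 - 4195) = (21849/38)/(-7910) = (21849/38)*(-1/7910) = -21849/300580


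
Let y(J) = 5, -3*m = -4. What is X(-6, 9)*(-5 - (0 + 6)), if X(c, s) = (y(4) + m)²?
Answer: -3971/9 ≈ -441.22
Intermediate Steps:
m = 4/3 (m = -⅓*(-4) = 4/3 ≈ 1.3333)
X(c, s) = 361/9 (X(c, s) = (5 + 4/3)² = (19/3)² = 361/9)
X(-6, 9)*(-5 - (0 + 6)) = 361*(-5 - (0 + 6))/9 = 361*(-5 - 1*6)/9 = 361*(-5 - 6)/9 = (361/9)*(-11) = -3971/9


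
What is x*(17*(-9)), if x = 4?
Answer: -612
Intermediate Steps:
x*(17*(-9)) = 4*(17*(-9)) = 4*(-153) = -612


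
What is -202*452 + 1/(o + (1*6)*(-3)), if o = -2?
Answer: -1826081/20 ≈ -91304.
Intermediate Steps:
-202*452 + 1/(o + (1*6)*(-3)) = -202*452 + 1/(-2 + (1*6)*(-3)) = -91304 + 1/(-2 + 6*(-3)) = -91304 + 1/(-2 - 18) = -91304 + 1/(-20) = -91304 - 1/20 = -1826081/20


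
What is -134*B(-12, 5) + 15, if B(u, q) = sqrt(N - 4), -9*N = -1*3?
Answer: 15 - 134*I*sqrt(33)/3 ≈ 15.0 - 256.59*I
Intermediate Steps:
N = 1/3 (N = -(-1)*3/9 = -1/9*(-3) = 1/3 ≈ 0.33333)
B(u, q) = I*sqrt(33)/3 (B(u, q) = sqrt(1/3 - 4) = sqrt(-11/3) = I*sqrt(33)/3)
-134*B(-12, 5) + 15 = -134*I*sqrt(33)/3 + 15 = 15 - 134*I*sqrt(33)/3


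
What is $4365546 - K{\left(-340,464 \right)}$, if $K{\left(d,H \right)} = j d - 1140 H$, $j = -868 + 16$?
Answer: $4604826$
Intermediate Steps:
$j = -852$
$K{\left(d,H \right)} = - 1140 H - 852 d$ ($K{\left(d,H \right)} = - 852 d - 1140 H = - 1140 H - 852 d$)
$4365546 - K{\left(-340,464 \right)} = 4365546 - \left(\left(-1140\right) 464 - -289680\right) = 4365546 - \left(-528960 + 289680\right) = 4365546 - -239280 = 4365546 + 239280 = 4604826$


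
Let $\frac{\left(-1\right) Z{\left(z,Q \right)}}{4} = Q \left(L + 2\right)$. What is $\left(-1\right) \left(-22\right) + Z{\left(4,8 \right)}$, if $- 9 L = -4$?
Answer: $- \frac{506}{9} \approx -56.222$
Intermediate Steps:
$L = \frac{4}{9}$ ($L = \left(- \frac{1}{9}\right) \left(-4\right) = \frac{4}{9} \approx 0.44444$)
$Z{\left(z,Q \right)} = - \frac{88 Q}{9}$ ($Z{\left(z,Q \right)} = - 4 Q \left(\frac{4}{9} + 2\right) = - 4 Q \frac{22}{9} = - 4 \frac{22 Q}{9} = - \frac{88 Q}{9}$)
$\left(-1\right) \left(-22\right) + Z{\left(4,8 \right)} = \left(-1\right) \left(-22\right) - \frac{704}{9} = 22 - \frac{704}{9} = - \frac{506}{9}$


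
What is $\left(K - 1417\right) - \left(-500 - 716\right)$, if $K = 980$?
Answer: $779$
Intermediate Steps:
$\left(K - 1417\right) - \left(-500 - 716\right) = \left(980 - 1417\right) - \left(-500 - 716\right) = \left(980 - 1417\right) - -1216 = -437 + 1216 = 779$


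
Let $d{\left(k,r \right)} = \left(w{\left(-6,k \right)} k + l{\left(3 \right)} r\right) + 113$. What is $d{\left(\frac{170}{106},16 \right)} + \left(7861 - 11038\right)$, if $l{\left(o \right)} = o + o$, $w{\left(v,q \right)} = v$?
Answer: $- \frac{157814}{53} \approx -2977.6$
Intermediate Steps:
$l{\left(o \right)} = 2 o$
$d{\left(k,r \right)} = 113 - 6 k + 6 r$ ($d{\left(k,r \right)} = \left(- 6 k + 2 \cdot 3 r\right) + 113 = \left(- 6 k + 6 r\right) + 113 = 113 - 6 k + 6 r$)
$d{\left(\frac{170}{106},16 \right)} + \left(7861 - 11038\right) = \left(113 - 6 \cdot \frac{170}{106} + 6 \cdot 16\right) + \left(7861 - 11038\right) = \left(113 - 6 \cdot 170 \cdot \frac{1}{106} + 96\right) + \left(7861 - 11038\right) = \left(113 - \frac{510}{53} + 96\right) - 3177 = \frac{10567}{53} - 3177 = - \frac{157814}{53}$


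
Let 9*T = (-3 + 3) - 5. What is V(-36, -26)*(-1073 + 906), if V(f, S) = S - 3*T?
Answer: 12191/3 ≈ 4063.7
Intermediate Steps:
T = -5/9 (T = ((-3 + 3) - 5)/9 = (0 - 5)/9 = (⅑)*(-5) = -5/9 ≈ -0.55556)
V(f, S) = 5/3 + S (V(f, S) = S - 3*(-5/9) = S + 5/3 = 5/3 + S)
V(-36, -26)*(-1073 + 906) = (5/3 - 26)*(-1073 + 906) = -73/3*(-167) = 12191/3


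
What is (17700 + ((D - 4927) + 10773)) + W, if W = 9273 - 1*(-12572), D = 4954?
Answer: 50345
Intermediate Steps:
W = 21845 (W = 9273 + 12572 = 21845)
(17700 + ((D - 4927) + 10773)) + W = (17700 + ((4954 - 4927) + 10773)) + 21845 = (17700 + (27 + 10773)) + 21845 = (17700 + 10800) + 21845 = 28500 + 21845 = 50345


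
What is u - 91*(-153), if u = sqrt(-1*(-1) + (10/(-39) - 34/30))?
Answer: 13923 + 2*I*sqrt(3705)/195 ≈ 13923.0 + 0.62429*I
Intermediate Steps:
u = 2*I*sqrt(3705)/195 (u = sqrt(1 + (10*(-1/39) - 34*1/30)) = sqrt(1 + (-10/39 - 17/15)) = sqrt(1 - 271/195) = sqrt(-76/195) = 2*I*sqrt(3705)/195 ≈ 0.62429*I)
u - 91*(-153) = 2*I*sqrt(3705)/195 - 91*(-153) = 2*I*sqrt(3705)/195 + 13923 = 13923 + 2*I*sqrt(3705)/195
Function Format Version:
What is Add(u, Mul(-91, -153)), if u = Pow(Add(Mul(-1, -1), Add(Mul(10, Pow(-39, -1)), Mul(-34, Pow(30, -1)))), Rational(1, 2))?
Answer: Add(13923, Mul(Rational(2, 195), I, Pow(3705, Rational(1, 2)))) ≈ Add(13923., Mul(0.62429, I))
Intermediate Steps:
u = Mul(Rational(2, 195), I, Pow(3705, Rational(1, 2))) (u = Pow(Add(1, Add(Mul(10, Rational(-1, 39)), Mul(-34, Rational(1, 30)))), Rational(1, 2)) = Pow(Add(1, Add(Rational(-10, 39), Rational(-17, 15))), Rational(1, 2)) = Pow(Add(1, Rational(-271, 195)), Rational(1, 2)) = Pow(Rational(-76, 195), Rational(1, 2)) = Mul(Rational(2, 195), I, Pow(3705, Rational(1, 2))) ≈ Mul(0.62429, I))
Add(u, Mul(-91, -153)) = Add(Mul(Rational(2, 195), I, Pow(3705, Rational(1, 2))), Mul(-91, -153)) = Add(Mul(Rational(2, 195), I, Pow(3705, Rational(1, 2))), 13923) = Add(13923, Mul(Rational(2, 195), I, Pow(3705, Rational(1, 2))))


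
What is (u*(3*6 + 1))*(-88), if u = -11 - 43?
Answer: 90288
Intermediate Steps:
u = -54
(u*(3*6 + 1))*(-88) = -54*(3*6 + 1)*(-88) = -54*(18 + 1)*(-88) = -54*19*(-88) = -1026*(-88) = 90288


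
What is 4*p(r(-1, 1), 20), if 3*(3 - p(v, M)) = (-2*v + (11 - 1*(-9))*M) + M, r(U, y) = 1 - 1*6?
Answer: -1684/3 ≈ -561.33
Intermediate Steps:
r(U, y) = -5 (r(U, y) = 1 - 6 = -5)
p(v, M) = 3 - 7*M + 2*v/3 (p(v, M) = 3 - ((-2*v + (11 - 1*(-9))*M) + M)/3 = 3 - ((-2*v + (11 + 9)*M) + M)/3 = 3 - ((-2*v + 20*M) + M)/3 = 3 - (-2*v + 21*M)/3 = 3 + (-7*M + 2*v/3) = 3 - 7*M + 2*v/3)
4*p(r(-1, 1), 20) = 4*(3 - 7*20 + (2/3)*(-5)) = 4*(3 - 140 - 10/3) = 4*(-421/3) = -1684/3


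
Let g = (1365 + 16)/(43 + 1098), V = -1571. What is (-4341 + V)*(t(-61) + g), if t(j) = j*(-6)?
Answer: -2477051144/1141 ≈ -2.1709e+6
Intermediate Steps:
t(j) = -6*j
g = 1381/1141 ≈ 1.2103
(-4341 + V)*(t(-61) + g) = (-4341 - 1571)*(-6*(-61) + 1381/1141) = -5912*(366 + 1381/1141) = -5912*418987/1141 = -2477051144/1141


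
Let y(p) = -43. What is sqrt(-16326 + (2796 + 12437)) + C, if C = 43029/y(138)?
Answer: -43029/43 + I*sqrt(1093) ≈ -1000.7 + 33.061*I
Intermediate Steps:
C = -43029/43 (C = 43029/(-43) = 43029*(-1/43) = -43029/43 ≈ -1000.7)
sqrt(-16326 + (2796 + 12437)) + C = sqrt(-16326 + (2796 + 12437)) - 43029/43 = sqrt(-16326 + 15233) - 43029/43 = sqrt(-1093) - 43029/43 = I*sqrt(1093) - 43029/43 = -43029/43 + I*sqrt(1093)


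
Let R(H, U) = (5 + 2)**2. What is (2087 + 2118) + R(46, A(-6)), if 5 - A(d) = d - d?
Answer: 4254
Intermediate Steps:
A(d) = 5 (A(d) = 5 - (d - d) = 5 - 1*0 = 5 + 0 = 5)
R(H, U) = 49 (R(H, U) = 7**2 = 49)
(2087 + 2118) + R(46, A(-6)) = (2087 + 2118) + 49 = 4205 + 49 = 4254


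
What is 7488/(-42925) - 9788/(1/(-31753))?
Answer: 13341019767212/42925 ≈ 3.1080e+8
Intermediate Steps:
7488/(-42925) - 9788/(1/(-31753)) = 7488*(-1/42925) - 9788/(-1/31753) = -7488/42925 - 9788*(-31753) = -7488/42925 + 310798364 = 13341019767212/42925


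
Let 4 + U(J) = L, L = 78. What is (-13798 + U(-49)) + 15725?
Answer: 2001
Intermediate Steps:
U(J) = 74 (U(J) = -4 + 78 = 74)
(-13798 + U(-49)) + 15725 = (-13798 + 74) + 15725 = -13724 + 15725 = 2001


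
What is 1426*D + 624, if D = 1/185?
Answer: 116866/185 ≈ 631.71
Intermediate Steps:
D = 1/185 ≈ 0.0054054
1426*D + 624 = 1426*(1/185) + 624 = 1426/185 + 624 = 116866/185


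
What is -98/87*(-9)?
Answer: 294/29 ≈ 10.138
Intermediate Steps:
-98/87*(-9) = 294/29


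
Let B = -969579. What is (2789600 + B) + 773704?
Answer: 2593725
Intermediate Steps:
(2789600 + B) + 773704 = (2789600 - 969579) + 773704 = 1820021 + 773704 = 2593725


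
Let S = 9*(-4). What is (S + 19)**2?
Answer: 289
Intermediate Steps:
S = -36
(S + 19)**2 = (-36 + 19)**2 = (-17)**2 = 289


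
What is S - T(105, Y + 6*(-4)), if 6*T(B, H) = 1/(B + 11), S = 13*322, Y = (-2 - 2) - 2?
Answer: 2913455/696 ≈ 4186.0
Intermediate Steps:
Y = -6 (Y = -4 - 2 = -6)
S = 4186
T(B, H) = 1/(6*(11 + B)) (T(B, H) = 1/(6*(B + 11)) = 1/(6*(11 + B)))
S - T(105, Y + 6*(-4)) = 4186 - 1/(6*(11 + 105)) = 4186 - 1/(6*116) = 4186 - 1*1/696 = 4186 - 1/696 = 2913455/696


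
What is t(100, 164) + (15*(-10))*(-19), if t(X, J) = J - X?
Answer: 2914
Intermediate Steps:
t(100, 164) + (15*(-10))*(-19) = (164 - 1*100) + (15*(-10))*(-19) = (164 - 100) - 150*(-19) = 64 + 2850 = 2914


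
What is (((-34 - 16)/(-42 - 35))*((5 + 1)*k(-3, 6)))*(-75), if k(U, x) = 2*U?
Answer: 135000/77 ≈ 1753.2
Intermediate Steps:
(((-34 - 16)/(-42 - 35))*((5 + 1)*k(-3, 6)))*(-75) = (((-34 - 16)/(-42 - 35))*((5 + 1)*(2*(-3))))*(-75) = ((-50/(-77))*(6*(-6)))*(-75) = (-50*(-1/77)*(-36))*(-75) = ((50/77)*(-36))*(-75) = -1800/77*(-75) = 135000/77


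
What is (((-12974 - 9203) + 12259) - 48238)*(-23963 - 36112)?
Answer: 3493721700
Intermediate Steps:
(((-12974 - 9203) + 12259) - 48238)*(-23963 - 36112) = ((-22177 + 12259) - 48238)*(-60075) = (-9918 - 48238)*(-60075) = -58156*(-60075) = 3493721700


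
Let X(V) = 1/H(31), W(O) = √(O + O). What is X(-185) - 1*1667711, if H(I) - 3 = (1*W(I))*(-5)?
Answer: -2569942654/1541 - 5*√62/1541 ≈ -1.6677e+6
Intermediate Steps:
W(O) = √2*√O (W(O) = √(2*O) = √2*√O)
H(I) = 3 - 5*√2*√I (H(I) = 3 + (1*(√2*√I))*(-5) = 3 + (√2*√I)*(-5) = 3 - 5*√2*√I)
X(V) = 1/(3 - 5*√62) (X(V) = 1/(3 - 5*√2*√31) = 1/(3 - 5*√62))
X(-185) - 1*1667711 = (-3/1541 - 5*√62/1541) - 1*1667711 = (-3/1541 - 5*√62/1541) - 1667711 = -2569942654/1541 - 5*√62/1541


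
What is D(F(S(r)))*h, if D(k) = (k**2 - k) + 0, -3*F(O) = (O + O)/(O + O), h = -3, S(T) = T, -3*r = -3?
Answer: -4/3 ≈ -1.3333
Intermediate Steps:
r = 1 (r = -1/3*(-3) = 1)
F(O) = -1/3 (F(O) = -(O + O)/(3*(O + O)) = -2*O/(3*(2*O)) = -2*O*1/(2*O)/3 = -1/3*1 = -1/3)
D(k) = k**2 - k
D(F(S(r)))*h = -(-1 - 1/3)/3*(-3) = -1/3*(-4/3)*(-3) = (4/9)*(-3) = -4/3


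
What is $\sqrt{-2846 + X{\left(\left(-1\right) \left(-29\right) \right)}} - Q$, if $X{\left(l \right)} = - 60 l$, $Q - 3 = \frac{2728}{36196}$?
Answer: $- \frac{27829}{9049} + i \sqrt{4586} \approx -3.0754 + 67.72 i$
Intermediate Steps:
$Q = \frac{27829}{9049}$ ($Q = 3 + \frac{2728}{36196} = 3 + 2728 \cdot \frac{1}{36196} = 3 + \frac{682}{9049} = \frac{27829}{9049} \approx 3.0754$)
$\sqrt{-2846 + X{\left(\left(-1\right) \left(-29\right) \right)}} - Q = \sqrt{-2846 - 60 \left(\left(-1\right) \left(-29\right)\right)} - \frac{27829}{9049} = \sqrt{-2846 - 1740} - \frac{27829}{9049} = \sqrt{-4586} - \frac{27829}{9049} = i \sqrt{4586} - \frac{27829}{9049} = - \frac{27829}{9049} + i \sqrt{4586}$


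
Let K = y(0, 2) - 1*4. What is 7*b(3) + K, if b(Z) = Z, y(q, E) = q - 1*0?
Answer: 17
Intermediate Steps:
y(q, E) = q (y(q, E) = q + 0 = q)
K = -4 (K = 0 - 1*4 = 0 - 4 = -4)
7*b(3) + K = 7*3 - 4 = 21 - 4 = 17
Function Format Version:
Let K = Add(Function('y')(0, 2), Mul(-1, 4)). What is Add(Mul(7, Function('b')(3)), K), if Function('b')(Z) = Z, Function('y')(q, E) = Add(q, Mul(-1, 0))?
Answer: 17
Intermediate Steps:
Function('y')(q, E) = q (Function('y')(q, E) = Add(q, 0) = q)
K = -4 (K = Add(0, Mul(-1, 4)) = Add(0, -4) = -4)
Add(Mul(7, Function('b')(3)), K) = Add(Mul(7, 3), -4) = Add(21, -4) = 17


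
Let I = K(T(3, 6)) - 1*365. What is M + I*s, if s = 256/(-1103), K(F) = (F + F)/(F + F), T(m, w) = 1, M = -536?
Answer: -498024/1103 ≈ -451.52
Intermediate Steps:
K(F) = 1 (K(F) = (2*F)/((2*F)) = (2*F)*(1/(2*F)) = 1)
s = -256/1103 (s = 256*(-1/1103) = -256/1103 ≈ -0.23209)
I = -364 (I = 1 - 1*365 = 1 - 365 = -364)
M + I*s = -536 - 364*(-256/1103) = -536 + 93184/1103 = -498024/1103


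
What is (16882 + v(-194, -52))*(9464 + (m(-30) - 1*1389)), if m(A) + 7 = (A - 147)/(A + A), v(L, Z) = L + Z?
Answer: 671341621/5 ≈ 1.3427e+8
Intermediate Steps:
m(A) = -7 + (-147 + A)/(2*A) (m(A) = -7 + (A - 147)/(A + A) = -7 + (-147 + A)/((2*A)) = -7 + (-147 + A)*(1/(2*A)) = -7 + (-147 + A)/(2*A))
(16882 + v(-194, -52))*(9464 + (m(-30) - 1*1389)) = (16882 + (-194 - 52))*(9464 + ((½)*(-147 - 13*(-30))/(-30) - 1*1389)) = (16882 - 246)*(9464 + ((½)*(-1/30)*(-147 + 390) - 1389)) = 16636*(9464 + ((½)*(-1/30)*243 - 1389)) = 16636*(9464 + (-81/20 - 1389)) = 16636*(9464 - 27861/20) = 16636*(161419/20) = 671341621/5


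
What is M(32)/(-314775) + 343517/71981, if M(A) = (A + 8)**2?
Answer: 4320615763/906312771 ≈ 4.7672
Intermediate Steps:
M(A) = (8 + A)**2
M(32)/(-314775) + 343517/71981 = (8 + 32)**2/(-314775) + 343517/71981 = 40**2*(-1/314775) + 343517*(1/71981) = 1600*(-1/314775) + 343517/71981 = -64/12591 + 343517/71981 = 4320615763/906312771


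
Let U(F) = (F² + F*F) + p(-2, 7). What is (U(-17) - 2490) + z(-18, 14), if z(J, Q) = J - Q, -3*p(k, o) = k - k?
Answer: -1944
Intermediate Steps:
p(k, o) = 0 (p(k, o) = -(k - k)/3 = -⅓*0 = 0)
U(F) = 2*F² (U(F) = (F² + F*F) + 0 = (F² + F²) + 0 = 2*F² + 0 = 2*F²)
(U(-17) - 2490) + z(-18, 14) = (2*(-17)² - 2490) + (-18 - 1*14) = (2*289 - 2490) + (-18 - 14) = (578 - 2490) - 32 = -1912 - 32 = -1944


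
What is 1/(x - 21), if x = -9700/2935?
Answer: -587/14267 ≈ -0.041144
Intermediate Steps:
x = -1940/587 (x = -9700*1/2935 = -1940/587 ≈ -3.3049)
1/(x - 21) = 1/(-1940/587 - 21) = 1/(-14267/587) = -587/14267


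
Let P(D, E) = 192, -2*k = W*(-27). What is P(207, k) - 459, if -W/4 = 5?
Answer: -267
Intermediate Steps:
W = -20 (W = -4*5 = -20)
k = -270 (k = -(-10)*(-27) = -½*540 = -270)
P(207, k) - 459 = 192 - 459 = -267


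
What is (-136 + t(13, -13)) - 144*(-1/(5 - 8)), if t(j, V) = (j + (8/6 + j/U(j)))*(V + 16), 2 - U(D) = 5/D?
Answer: -818/7 ≈ -116.86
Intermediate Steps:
U(D) = 2 - 5/D
t(j, V) = (16 + V)*(4/3 + j + j/(2 - 5/j)) (t(j, V) = (j + (8/6 + j/(2 - 5/j)))*(V + 16) = (j + (8*(⅙) + j/(2 - 5/j)))*(16 + V) = (j + (4/3 + j/(2 - 5/j)))*(16 + V) = (4/3 + j + j/(2 - 5/j))*(16 + V) = (16 + V)*(4/3 + j + j/(2 - 5/j)))
(-136 + t(13, -13)) - 144*(-1/(5 - 8)) = (-136 + (-320 - 112*13 - 20*(-13) + 144*13² - 7*(-13)*13 + 9*(-13)*13²)/(3*(-5 + 2*13))) - 144*(-1/(5 - 8)) = (-136 + (-320 - 1456 + 260 + 144*169 + 1183 + 9*(-13)*169)/(3*(-5 + 26))) - 144/((-1*(-3))) = (-136 + (⅓)*(-320 - 1456 + 260 + 24336 + 1183 - 19773)/21) - 144/3 = (-136 + (⅓)*(1/21)*4230) - 144*⅓ = (-136 + 470/7) - 48 = -482/7 - 48 = -818/7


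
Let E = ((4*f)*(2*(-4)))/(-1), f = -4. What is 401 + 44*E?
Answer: -5231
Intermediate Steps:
E = -128 (E = ((4*(-4))*(2*(-4)))/(-1) = -16*(-8)*(-1) = 128*(-1) = -128)
401 + 44*E = 401 + 44*(-128) = 401 - 5632 = -5231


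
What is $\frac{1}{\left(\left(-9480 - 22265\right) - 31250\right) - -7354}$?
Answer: $- \frac{1}{55641} \approx -1.7972 \cdot 10^{-5}$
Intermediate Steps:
$\frac{1}{\left(\left(-9480 - 22265\right) - 31250\right) - -7354} = \frac{1}{\left(-31745 - 31250\right) + \left(-71 + 7425\right)} = \frac{1}{-62995 + 7354} = \frac{1}{-55641} = - \frac{1}{55641}$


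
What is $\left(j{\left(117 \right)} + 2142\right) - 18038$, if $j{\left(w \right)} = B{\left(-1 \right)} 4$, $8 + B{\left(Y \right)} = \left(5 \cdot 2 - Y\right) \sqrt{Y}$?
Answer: $-15928 + 44 i \approx -15928.0 + 44.0 i$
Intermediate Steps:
$B{\left(Y \right)} = -8 + \sqrt{Y} \left(10 - Y\right)$ ($B{\left(Y \right)} = -8 + \left(5 \cdot 2 - Y\right) \sqrt{Y} = -8 + \left(10 - Y\right) \sqrt{Y} = -8 + \sqrt{Y} \left(10 - Y\right)$)
$j{\left(w \right)} = -32 + 44 i$ ($j{\left(w \right)} = \left(-8 - \left(-1\right)^{\frac{3}{2}} + 10 \sqrt{-1}\right) 4 = \left(-8 - - i + 10 i\right) 4 = \left(-8 + i + 10 i\right) 4 = \left(-8 + 11 i\right) 4 = -32 + 44 i$)
$\left(j{\left(117 \right)} + 2142\right) - 18038 = \left(\left(-32 + 44 i\right) + 2142\right) - 18038 = \left(2110 + 44 i\right) - 18038 = -15928 + 44 i$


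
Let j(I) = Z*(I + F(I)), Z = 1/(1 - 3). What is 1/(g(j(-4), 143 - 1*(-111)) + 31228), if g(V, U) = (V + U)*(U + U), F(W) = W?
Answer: 1/162292 ≈ 6.1617e-6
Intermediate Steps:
Z = -1/2 (Z = 1/(-2) = -1/2 ≈ -0.50000)
j(I) = -I (j(I) = -(I + I)/2 = -I)
g(V, U) = 2*U*(U + V) (g(V, U) = (U + V)*(2*U) = 2*U*(U + V))
1/(g(j(-4), 143 - 1*(-111)) + 31228) = 1/(2*(143 - 1*(-111))*((143 - 1*(-111)) - 1*(-4)) + 31228) = 1/(2*(143 + 111)*((143 + 111) + 4) + 31228) = 1/(2*254*(254 + 4) + 31228) = 1/(2*254*258 + 31228) = 1/(131064 + 31228) = 1/162292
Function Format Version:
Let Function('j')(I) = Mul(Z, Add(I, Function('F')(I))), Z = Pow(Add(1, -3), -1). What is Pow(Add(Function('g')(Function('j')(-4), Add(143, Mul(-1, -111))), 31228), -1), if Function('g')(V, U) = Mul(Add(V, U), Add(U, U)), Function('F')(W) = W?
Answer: Rational(1, 162292) ≈ 6.1617e-6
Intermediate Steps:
Z = Rational(-1, 2) (Z = Pow(-2, -1) = Rational(-1, 2) ≈ -0.50000)
Function('j')(I) = Mul(-1, I) (Function('j')(I) = Mul(Rational(-1, 2), Add(I, I)) = Mul(Rational(-1, 2), Mul(2, I)) = Mul(-1, I))
Function('g')(V, U) = Mul(2, U, Add(U, V)) (Function('g')(V, U) = Mul(Add(U, V), Mul(2, U)) = Mul(2, U, Add(U, V)))
Pow(Add(Function('g')(Function('j')(-4), Add(143, Mul(-1, -111))), 31228), -1) = Pow(Add(Mul(2, Add(143, Mul(-1, -111)), Add(Add(143, Mul(-1, -111)), Mul(-1, -4))), 31228), -1) = Pow(Add(Mul(2, Add(143, 111), Add(Add(143, 111), 4)), 31228), -1) = Pow(Add(Mul(2, 254, Add(254, 4)), 31228), -1) = Pow(Add(Mul(2, 254, 258), 31228), -1) = Pow(Add(131064, 31228), -1) = Pow(162292, -1) = Rational(1, 162292)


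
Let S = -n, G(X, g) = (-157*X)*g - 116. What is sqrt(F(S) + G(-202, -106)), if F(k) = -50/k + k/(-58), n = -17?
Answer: 3*I*sqrt(363147961906)/986 ≈ 1833.5*I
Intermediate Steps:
G(X, g) = -116 - 157*X*g (G(X, g) = -157*X*g - 116 = -116 - 157*X*g)
S = 17 (S = -1*(-17) = 17)
F(k) = -50/k - k/58 (F(k) = -50/k + k*(-1/58) = -50/k - k/58)
sqrt(F(S) + G(-202, -106)) = sqrt((-50/17 - 1/58*17) + (-116 - 157*(-202)*(-106))) = sqrt((-50*1/17 - 17/58) + (-116 - 3361684)) = sqrt((-50/17 - 17/58) - 3361800) = sqrt(-3189/986 - 3361800) = sqrt(-3314737989/986) = 3*I*sqrt(363147961906)/986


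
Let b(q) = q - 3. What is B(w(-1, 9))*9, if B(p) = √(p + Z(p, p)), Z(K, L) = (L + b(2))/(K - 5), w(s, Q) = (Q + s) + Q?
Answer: 3*√165 ≈ 38.536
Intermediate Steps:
w(s, Q) = s + 2*Q
b(q) = -3 + q
Z(K, L) = (-1 + L)/(-5 + K) (Z(K, L) = (L + (-3 + 2))/(K - 5) = (L - 1)/(-5 + K) = (-1 + L)/(-5 + K))
B(p) = √(p + (-1 + p)/(-5 + p))
B(w(-1, 9))*9 = √((-1 + (-1 + 2*9) + (-1 + 2*9)*(-5 + (-1 + 2*9)))/(-5 + (-1 + 2*9)))*9 = √((-1 + (-1 + 18) + (-1 + 18)*(-5 + (-1 + 18)))/(-5 + (-1 + 18)))*9 = √((-1 + 17 + 17*(-5 + 17))/(-5 + 17))*9 = √((-1 + 17 + 17*12)/12)*9 = √((-1 + 17 + 204)/12)*9 = √((1/12)*220)*9 = √(55/3)*9 = (√165/3)*9 = 3*√165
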